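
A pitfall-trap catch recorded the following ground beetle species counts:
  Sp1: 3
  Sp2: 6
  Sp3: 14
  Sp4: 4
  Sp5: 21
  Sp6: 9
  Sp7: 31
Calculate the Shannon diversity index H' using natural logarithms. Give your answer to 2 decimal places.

1.67

Total N = 3+6+14+4+21+9+31 = 88, so the proportions are 0.0341, 0.0682, 0.1591, 0.0455, 0.2386, 0.1023, 0.3523 (working shown to 4 dp, full precision carried).
Each pᵢ ln pᵢ term: 0.0341×(-3.3787)=-0.1152, 0.0682×(-2.6856)=-0.1831, 0.1591×(-1.8383)=-0.2925, 0.0455×(-3.0910)=-0.1405, 0.2386×(-1.4328)=-0.3419, 0.1023×(-2.2801)=-0.2332, 0.3523×(-1.0433)=-0.3675.
Sum = -1.6739, so H' = 1.67.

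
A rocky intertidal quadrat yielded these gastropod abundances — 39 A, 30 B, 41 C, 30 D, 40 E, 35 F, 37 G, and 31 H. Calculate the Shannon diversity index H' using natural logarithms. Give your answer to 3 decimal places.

Total N = 39+30+41+30+40+35+37+31 = 283, so the proportions are 0.13781, 0.10601, 0.14488, 0.10601, 0.14134, 0.12367, 0.13074, 0.10954 (working shown to 5 dp, full precision carried).
Each pᵢ ln pᵢ term: 0.13781×(-1.98189)=-0.27312, 0.10601×(-2.24425)=-0.23791, 0.14488×(-1.93187)=-0.27988, 0.10601×(-2.24425)=-0.23791, 0.14134×(-1.95657)=-0.27655, 0.12367×(-2.09010)=-0.25849, 0.13074×(-2.03453)=-0.26600, 0.10954×(-2.21146)=-0.24224.
Sum = -2.07210, so H' = 2.072.

2.072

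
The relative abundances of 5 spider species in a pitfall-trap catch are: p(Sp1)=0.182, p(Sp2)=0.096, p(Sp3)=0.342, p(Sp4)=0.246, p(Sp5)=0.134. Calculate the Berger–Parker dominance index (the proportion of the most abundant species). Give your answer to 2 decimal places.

The largest proportion is 0.342, i.e. d = 0.34 to 2 decimal places.

0.34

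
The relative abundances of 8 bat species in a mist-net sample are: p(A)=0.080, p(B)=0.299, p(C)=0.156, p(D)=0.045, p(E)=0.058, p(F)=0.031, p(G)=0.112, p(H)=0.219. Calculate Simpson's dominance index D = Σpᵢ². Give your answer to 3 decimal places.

D = 0.08² + 0.299² + 0.156² + 0.045² + 0.058² + 0.031² + 0.112² + 0.219² = 0.00640 + 0.08940 + 0.02434 + 0.00202 + 0.00336 + 0.00096 + 0.01254 + 0.04796 = 0.18699 (working shown to 5 dp, full precision carried).
To 3 decimal places, D = 0.187.

0.187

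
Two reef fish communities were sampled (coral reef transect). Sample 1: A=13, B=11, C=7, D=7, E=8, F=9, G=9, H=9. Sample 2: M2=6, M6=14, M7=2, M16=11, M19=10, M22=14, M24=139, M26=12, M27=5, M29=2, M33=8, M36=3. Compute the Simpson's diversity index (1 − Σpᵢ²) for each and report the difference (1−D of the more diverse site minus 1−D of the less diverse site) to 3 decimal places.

Sample 1: N=73, proportions 0.17808, 0.15068, 0.09589, 0.09589, 0.10959, 0.12329, 0.12329, 0.12329, giving 1−D = 0.86958 (working shown to 5 dp, full precision carried).
Sample 2: N=226, proportions 0.02655, 0.06195, 0.00885, 0.04867, 0.04425, 0.06195, 0.61504, 0.0531, 0.02212, 0.00885, 0.0354, 0.01327, giving 1−D = 0.60412.
Difference = |0.86958 − 0.60412| = 0.26546, i.e. 0.265 to 3 decimal places.

0.265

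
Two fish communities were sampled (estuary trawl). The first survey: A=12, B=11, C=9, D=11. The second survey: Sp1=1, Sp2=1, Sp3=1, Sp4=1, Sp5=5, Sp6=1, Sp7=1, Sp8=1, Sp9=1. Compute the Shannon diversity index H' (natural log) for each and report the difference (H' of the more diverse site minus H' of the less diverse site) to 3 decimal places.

0.565

The first survey: N=43, proportions 0.27907, 0.25581, 0.2093, 0.25581, giving H' = 1.38102 (working shown to 5 dp, full precision carried).
The second survey: N=13, proportions 0.07692, 0.07692, 0.07692, 0.07692, 0.38462, 0.07692, 0.07692, 0.07692, 0.07692, giving H' = 1.94593.
Difference = |1.38102 − 1.94593| = 0.56491, i.e. 0.565 to 3 decimal places.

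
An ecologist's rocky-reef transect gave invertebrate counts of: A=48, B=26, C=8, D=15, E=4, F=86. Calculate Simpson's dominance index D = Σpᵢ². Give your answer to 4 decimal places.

0.3054

Total N = 48+26+8+15+4+86 = 187, so the proportions are 0.256684, 0.139037, 0.042781, 0.080214, 0.02139, 0.459893 (working shown to 6 dp, full precision carried).
D = 0.256684² + 0.139037² + 0.042781² + 0.080214² + 0.02139² + 0.459893² = 0.065887 + 0.019331 + 0.001830 + 0.006434 + 0.000458 + 0.211502 = 0.305442.
To 4 decimal places, D = 0.3054.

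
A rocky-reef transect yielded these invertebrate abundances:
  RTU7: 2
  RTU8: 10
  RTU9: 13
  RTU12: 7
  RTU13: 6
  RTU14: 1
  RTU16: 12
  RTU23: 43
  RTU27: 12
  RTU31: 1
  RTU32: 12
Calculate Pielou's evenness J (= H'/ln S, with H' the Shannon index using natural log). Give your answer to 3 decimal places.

Total N = 2+10+13+7+6+1+12+43+12+1+12 = 119, so the proportions are 0.01681, 0.08403, 0.10924, 0.05882, 0.05042, 0.0084, 0.10084, 0.36134, 0.10084, 0.0084, 0.10084 (working shown to 5 dp, full precision carried).
H' = −Σ pᵢ ln pᵢ = −((-0.06867) + (-0.20811) + (-0.24188) + (-0.16666) + (-0.15062) + (-0.04016) + (-0.23135) + (-0.36782) + (-0.23135) + (-0.04016) + (-0.23135)) = 1.97814.
With S = 11 species, ln S = 2.39790, so J = 1.97814/2.39790 = 0.82495, i.e. 0.825 to 3 decimal places.

0.825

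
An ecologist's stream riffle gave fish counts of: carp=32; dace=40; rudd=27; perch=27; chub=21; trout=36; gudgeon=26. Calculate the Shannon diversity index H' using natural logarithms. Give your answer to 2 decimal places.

1.93

Total N = 32+40+27+27+21+36+26 = 209, so the proportions are 0.1531, 0.1914, 0.1292, 0.1292, 0.1005, 0.1722, 0.1244 (working shown to 4 dp, full precision carried).
Each pᵢ ln pᵢ term: 0.1531×(-1.8766)=-0.2873, 0.1914×(-1.6535)=-0.3165, 0.1292×(-2.0465)=-0.2644, 0.1292×(-2.0465)=-0.2644, 0.1005×(-2.2978)=-0.2309, 0.1722×(-1.7588)=-0.3030, 0.1244×(-2.0842)=-0.2593.
Sum = -1.9257, so H' = 1.93.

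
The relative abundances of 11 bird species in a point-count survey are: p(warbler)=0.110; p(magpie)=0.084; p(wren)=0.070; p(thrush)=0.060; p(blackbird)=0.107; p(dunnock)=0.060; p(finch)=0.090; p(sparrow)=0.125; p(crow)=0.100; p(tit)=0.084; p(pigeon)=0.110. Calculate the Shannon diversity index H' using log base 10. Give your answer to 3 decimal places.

1.030

Each pᵢ log₁₀ pᵢ term (working shown to 5 dp, full precision carried): 0.11×(-0.95861)=-0.10545, 0.084×(-1.07572)=-0.09036, 0.07×(-1.15490)=-0.08084, 0.06×(-1.22185)=-0.07331, 0.107×(-0.97062)=-0.10386, 0.06×(-1.22185)=-0.07331, 0.09×(-1.04576)=-0.09412, 0.125×(-0.90309)=-0.11289, 0.1×(-1.00000)=-0.10000, 0.084×(-1.07572)=-0.09036, 0.11×(-0.95861)=-0.10545.
Sum = -1.02994, so H' = 1.030.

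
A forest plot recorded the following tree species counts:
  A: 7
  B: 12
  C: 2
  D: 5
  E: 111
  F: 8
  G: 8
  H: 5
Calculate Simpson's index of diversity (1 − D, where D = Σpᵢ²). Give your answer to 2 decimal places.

Total N = 7+12+2+5+111+8+8+5 = 158, so the proportions are 0.0443, 0.0759, 0.0127, 0.0316, 0.7025, 0.0506, 0.0506, 0.0316 (working shown to 4 dp, full precision carried).
D = 0.0443² + 0.0759² + 0.0127² + 0.0316² + 0.7025² + 0.0506² + 0.0506² + 0.0316² = 0.0020 + 0.0058 + 0.0002 + 0.0010 + 0.4936 + 0.0026 + 0.0026 + 0.0010 = 0.5086.
So 1 − D = 0.4914, i.e. 0.49 to 2 decimal places.

0.49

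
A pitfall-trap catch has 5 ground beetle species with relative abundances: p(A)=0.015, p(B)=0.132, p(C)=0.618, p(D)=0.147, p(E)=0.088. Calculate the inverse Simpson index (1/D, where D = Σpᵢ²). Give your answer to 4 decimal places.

D = 0.015² + 0.132² + 0.618² + 0.147² + 0.088² = 0.0002250 + 0.0174240 + 0.3819240 + 0.0216090 + 0.0077440 = 0.4289260 (working shown to 7 dp, full precision carried).
So 1/D = 2.331404, i.e. 2.3314 to 4 decimal places.

2.3314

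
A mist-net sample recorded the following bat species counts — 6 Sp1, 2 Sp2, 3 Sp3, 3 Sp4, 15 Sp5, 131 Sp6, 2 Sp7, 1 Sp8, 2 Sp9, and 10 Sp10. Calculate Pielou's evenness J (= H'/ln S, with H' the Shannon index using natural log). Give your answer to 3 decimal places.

Total N = 6+2+3+3+15+131+2+1+2+10 = 175, so the proportions are 0.03429, 0.01143, 0.01714, 0.01714, 0.08571, 0.74857, 0.01143, 0.00571, 0.01143, 0.05714 (working shown to 5 dp, full precision carried).
H' = −Σ pᵢ ln pᵢ = −((-0.11565) + (-0.05110) + (-0.06971) + (-0.06971) + (-0.21058) + (-0.21678) + (-0.05110) + (-0.02951) + (-0.05110) + (-0.16355)) = 1.02879.
With S = 10 species, ln S = 2.30259, so J = 1.02879/2.30259 = 0.44680, i.e. 0.447 to 3 decimal places.

0.447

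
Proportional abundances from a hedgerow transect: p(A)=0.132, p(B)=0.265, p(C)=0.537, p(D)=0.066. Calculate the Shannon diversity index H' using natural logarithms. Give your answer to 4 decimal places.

1.1325

Each pᵢ ln pᵢ term (working shown to 6 dp, full precision carried): 0.132×(-2.024953)=-0.267294, 0.265×(-1.328025)=-0.351927, 0.537×(-0.621757)=-0.333884, 0.066×(-2.718101)=-0.179395.
Sum = -1.132499, so H' = 1.1325.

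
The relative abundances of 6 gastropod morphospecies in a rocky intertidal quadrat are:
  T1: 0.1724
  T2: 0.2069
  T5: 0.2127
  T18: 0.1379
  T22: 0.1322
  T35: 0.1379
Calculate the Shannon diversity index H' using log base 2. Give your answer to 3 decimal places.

2.557

Each pᵢ log₂ pᵢ term (working shown to 5 dp, full precision carried): 0.1724×(-2.53617)=-0.43724, 0.2069×(-2.27299)=-0.47028, 0.2127×(-2.23311)=-0.47498, 0.1379×(-2.85831)=-0.39416, 0.1322×(-2.91921)=-0.38592, 0.1379×(-2.85831)=-0.39416.
Sum = -2.55674, so H' = 2.557.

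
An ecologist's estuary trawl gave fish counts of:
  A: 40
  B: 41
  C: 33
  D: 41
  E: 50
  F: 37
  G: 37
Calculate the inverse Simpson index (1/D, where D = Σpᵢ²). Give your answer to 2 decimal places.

Total N = 40+41+33+41+50+37+37 = 279, so the proportions are 0.143369, 0.146953, 0.11828, 0.146953, 0.179211, 0.132616, 0.132616 (working shown to 6 dp, full precision carried).
D = 0.143369² + 0.146953² + 0.11828² + 0.146953² + 0.179211² + 0.132616² + 0.132616² = 0.020555 + 0.021595 + 0.013990 + 0.021595 + 0.032117 + 0.017587 + 0.017587 = 0.145026.
So 1/D = 6.8953, i.e. 6.90 to 2 decimal places.

6.90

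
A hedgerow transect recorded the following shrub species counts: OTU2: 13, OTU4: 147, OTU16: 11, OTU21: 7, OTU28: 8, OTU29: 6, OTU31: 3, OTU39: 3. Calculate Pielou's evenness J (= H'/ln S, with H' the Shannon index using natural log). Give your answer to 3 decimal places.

0.501

Total N = 13+147+11+7+8+6+3+3 = 198, so the proportions are 0.06566, 0.74242, 0.05556, 0.03535, 0.0404, 0.0303, 0.01515, 0.01515 (working shown to 5 dp, full precision carried).
H' = −Σ pᵢ ln pᵢ = −((-0.17880) + (-0.22112) + (-0.16058) + (-0.11816) + (-0.12965) + (-0.10595) + (-0.06348) + (-0.06348)) = 1.04123.
With S = 8 species, ln S = 2.07944, so J = 1.04123/2.07944 = 0.50072, i.e. 0.501 to 3 decimal places.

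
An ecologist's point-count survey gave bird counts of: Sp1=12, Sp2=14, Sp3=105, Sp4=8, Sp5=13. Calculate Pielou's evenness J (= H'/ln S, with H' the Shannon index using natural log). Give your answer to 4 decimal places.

Total N = 12+14+105+8+13 = 152, so the proportions are 0.078947, 0.092105, 0.690789, 0.052632, 0.085526 (working shown to 6 dp, full precision carried).
H' = −Σ pᵢ ln pᵢ = −((-0.200445) + (-0.219655) + (-0.255537) + (-0.154970) + (-0.210303)) = 1.040911.
With S = 5 species, ln S = 1.609438, so J = 1.040911/1.609438 = 0.646754, i.e. 0.6468 to 4 decimal places.

0.6468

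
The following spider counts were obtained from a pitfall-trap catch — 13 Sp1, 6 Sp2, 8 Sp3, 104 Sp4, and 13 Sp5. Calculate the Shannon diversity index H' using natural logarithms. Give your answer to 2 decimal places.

0.96

Total N = 13+6+8+104+13 = 144, so the proportions are 0.0903, 0.0417, 0.0556, 0.7222, 0.0903 (working shown to 4 dp, full precision carried).
Each pᵢ ln pᵢ term: 0.0903×(-2.4049)=-0.2171, 0.0417×(-3.1781)=-0.1324, 0.0556×(-2.8904)=-0.1606, 0.7222×(-0.3254)=-0.2350, 0.0903×(-2.4049)=-0.2171.
Sum = -0.9622, so H' = 0.96.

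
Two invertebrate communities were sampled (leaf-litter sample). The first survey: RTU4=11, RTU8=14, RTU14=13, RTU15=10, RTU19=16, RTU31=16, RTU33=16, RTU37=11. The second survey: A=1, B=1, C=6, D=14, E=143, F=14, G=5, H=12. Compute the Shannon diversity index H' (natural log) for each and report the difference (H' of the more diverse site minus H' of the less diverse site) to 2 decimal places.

The first survey: N=107, proportions 0.1028, 0.1308, 0.1215, 0.0935, 0.1495, 0.1495, 0.1495, 0.1028, giving H' = 2.0639 (working shown to 4 dp, full precision carried).
The second survey: N=196, proportions 0.0051, 0.0051, 0.0306, 0.0714, 0.7296, 0.0714, 0.0255, 0.0612, giving H' = 1.0322.
Difference = |2.0639 − 1.0322| = 1.0317, i.e. 1.03 to 2 decimal places.

1.03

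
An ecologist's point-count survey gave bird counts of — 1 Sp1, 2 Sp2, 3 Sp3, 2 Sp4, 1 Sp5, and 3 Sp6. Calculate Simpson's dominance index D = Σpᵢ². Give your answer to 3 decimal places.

Total N = 1+2+3+2+1+3 = 12, so the proportions are 0.08333, 0.16667, 0.25, 0.16667, 0.08333, 0.25 (working shown to 5 dp, full precision carried).
D = 0.08333² + 0.16667² + 0.25² + 0.16667² + 0.08333² + 0.25² = 0.00694 + 0.02778 + 0.06250 + 0.02778 + 0.00694 + 0.06250 = 0.19444.
To 3 decimal places, D = 0.194.

0.194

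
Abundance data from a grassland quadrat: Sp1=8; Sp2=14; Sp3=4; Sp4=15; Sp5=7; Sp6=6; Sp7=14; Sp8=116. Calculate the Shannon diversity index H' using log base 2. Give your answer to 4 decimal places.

Total N = 8+14+4+15+7+6+14+116 = 184, so the proportions are 0.043478, 0.076087, 0.021739, 0.081522, 0.038043, 0.032609, 0.076087, 0.630435 (working shown to 6 dp, full precision carried).
Each pᵢ log₂ pᵢ term: 0.043478×(-4.523562)=-0.196677, 0.076087×(-3.716207)=-0.282755, 0.021739×(-5.523562)=-0.120077, 0.081522×(-3.616671)=-0.294837, 0.038043×(-4.716207)=-0.179421, 0.032609×(-4.938599)=-0.161041, 0.076087×(-3.716207)=-0.282755, 0.630435×(-0.665581)=-0.419605.
Sum = -1.937169, so H' = 1.9372.

1.9372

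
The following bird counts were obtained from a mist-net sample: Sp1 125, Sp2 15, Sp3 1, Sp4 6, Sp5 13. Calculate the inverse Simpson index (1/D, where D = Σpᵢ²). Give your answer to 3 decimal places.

1.594

Total N = 125+15+1+6+13 = 160, so the proportions are 0.78125, 0.09375, 0.00625, 0.0375, 0.08125 (working shown to 6 dp, full precision carried).
D = 0.78125² + 0.09375² + 0.00625² + 0.0375² + 0.08125² = 0.610352 + 0.008789 + 0.000039 + 0.001406 + 0.006602 = 0.627188.
So 1/D = 1.59442, i.e. 1.594 to 3 decimal places.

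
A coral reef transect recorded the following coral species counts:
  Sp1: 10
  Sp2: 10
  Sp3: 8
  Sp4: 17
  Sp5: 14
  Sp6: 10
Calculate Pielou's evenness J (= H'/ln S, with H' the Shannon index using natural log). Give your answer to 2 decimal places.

Total N = 10+10+8+17+14+10 = 69, so the proportions are 0.1449, 0.1449, 0.1159, 0.2464, 0.2029, 0.1449 (working shown to 4 dp, full precision carried).
H' = −Σ pᵢ ln pᵢ = −((-0.2799) + (-0.2799) + (-0.2498) + (-0.3451) + (-0.3236) + (-0.2799)) = 1.7584.
With S = 6 species, ln S = 1.7918, so J = 1.7584/1.7918 = 0.9814, i.e. 0.98 to 2 decimal places.

0.98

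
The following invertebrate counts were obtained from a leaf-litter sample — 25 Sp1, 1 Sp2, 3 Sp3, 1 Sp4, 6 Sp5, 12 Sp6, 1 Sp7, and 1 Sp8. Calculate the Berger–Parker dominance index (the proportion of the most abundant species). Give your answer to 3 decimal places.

Total N = 25+1+3+1+6+12+1+1 = 50, so the proportions are 0.5, 0.02, 0.06, 0.02, 0.12, 0.24, 0.02, 0.02 (working shown to 5 dp, full precision carried).
The largest proportion is 0.5, i.e. d = 0.500 to 3 decimal places.

0.500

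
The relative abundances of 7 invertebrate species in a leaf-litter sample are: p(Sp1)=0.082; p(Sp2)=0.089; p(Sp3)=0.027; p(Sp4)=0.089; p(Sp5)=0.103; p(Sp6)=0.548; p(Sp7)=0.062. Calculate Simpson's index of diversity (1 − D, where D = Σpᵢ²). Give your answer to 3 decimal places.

D = 0.082² + 0.089² + 0.027² + 0.089² + 0.103² + 0.548² + 0.062² = 0.00672 + 0.00792 + 0.00073 + 0.00792 + 0.01061 + 0.30030 + 0.00384 = 0.33805 (working shown to 5 dp, full precision carried).
So 1 − D = 0.66195, i.e. 0.662 to 3 decimal places.

0.662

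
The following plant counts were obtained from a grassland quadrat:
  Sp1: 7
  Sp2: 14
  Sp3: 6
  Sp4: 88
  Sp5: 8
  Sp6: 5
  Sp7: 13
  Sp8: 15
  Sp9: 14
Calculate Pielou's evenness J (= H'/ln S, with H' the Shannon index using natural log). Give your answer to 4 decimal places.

Total N = 7+14+6+88+8+5+13+15+14 = 170, so the proportions are 0.041176, 0.082353, 0.035294, 0.517647, 0.047059, 0.029412, 0.076471, 0.088235, 0.082353 (working shown to 6 dp, full precision carried).
H' = −Σ pᵢ ln pᵢ = −((-0.131348) + (-0.205614) + (-0.118025) + (-0.340851) + (-0.143829) + (-0.103716) + (-0.196594) + (-0.214213) + (-0.205614)) = 1.659804.
With S = 9 species, ln S = 2.197225, so J = 1.659804/2.197225 = 0.755410, i.e. 0.7554 to 4 decimal places.

0.7554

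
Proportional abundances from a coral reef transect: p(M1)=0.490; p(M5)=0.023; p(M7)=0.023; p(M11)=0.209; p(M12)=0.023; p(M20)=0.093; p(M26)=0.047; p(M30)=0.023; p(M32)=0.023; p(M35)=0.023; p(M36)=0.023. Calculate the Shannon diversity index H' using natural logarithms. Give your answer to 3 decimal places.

Each pᵢ ln pᵢ term (working shown to 5 dp, full precision carried): 0.49×(-0.71335)=-0.34954, 0.023×(-3.77226)=-0.08676, 0.023×(-3.77226)=-0.08676, 0.209×(-1.56542)=-0.32717, 0.023×(-3.77226)=-0.08676, 0.093×(-2.37516)=-0.22089, 0.047×(-3.05761)=-0.14371, 0.023×(-3.77226)=-0.08676, 0.023×(-3.77226)=-0.08676, 0.023×(-3.77226)=-0.08676, 0.023×(-3.77226)=-0.08676.
Sum = -1.64865, so H' = 1.649.

1.649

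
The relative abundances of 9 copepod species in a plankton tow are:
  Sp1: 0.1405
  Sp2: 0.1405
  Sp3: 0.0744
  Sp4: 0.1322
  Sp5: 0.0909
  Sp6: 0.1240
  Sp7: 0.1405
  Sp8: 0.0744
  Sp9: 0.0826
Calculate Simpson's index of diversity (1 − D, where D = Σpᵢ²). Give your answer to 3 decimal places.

0.882

D = 0.1405² + 0.1405² + 0.0744² + 0.1322² + 0.0909² + 0.124² + 0.1405² + 0.0744² + 0.0826² = 0.01974 + 0.01974 + 0.00554 + 0.01748 + 0.00826 + 0.01538 + 0.01974 + 0.00554 + 0.00682 = 0.11823 (working shown to 5 dp, full precision carried).
So 1 − D = 0.88177, i.e. 0.882 to 3 decimal places.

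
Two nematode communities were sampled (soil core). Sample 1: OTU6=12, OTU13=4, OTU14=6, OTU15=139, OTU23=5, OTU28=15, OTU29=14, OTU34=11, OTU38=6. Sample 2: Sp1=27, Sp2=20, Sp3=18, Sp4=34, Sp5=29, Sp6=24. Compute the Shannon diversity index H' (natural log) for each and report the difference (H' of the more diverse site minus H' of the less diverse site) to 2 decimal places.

Sample 1: N=212, proportions 0.056604, 0.018868, 0.028302, 0.65566, 0.023585, 0.070755, 0.066038, 0.051887, 0.028302, giving H' = 1.324753 (working shown to 6 dp, full precision carried).
Sample 2: N=152, proportions 0.177632, 0.131579, 0.118421, 0.223684, 0.190789, 0.157895, giving H' = 1.768946.
Difference = |1.324753 − 1.768946| = 0.444193, i.e. 0.44 to 2 decimal places.

0.44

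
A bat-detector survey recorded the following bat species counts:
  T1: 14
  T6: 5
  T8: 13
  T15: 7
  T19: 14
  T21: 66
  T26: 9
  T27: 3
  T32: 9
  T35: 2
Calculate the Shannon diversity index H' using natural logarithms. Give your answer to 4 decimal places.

1.7892

Total N = 14+5+13+7+14+66+9+3+9+2 = 142, so the proportions are 0.098592, 0.035211, 0.091549, 0.049296, 0.098592, 0.464789, 0.06338, 0.021127, 0.06338, 0.014085 (working shown to 6 dp, full precision carried).
Each pᵢ ln pᵢ term: 0.098592×(-2.316770)=-0.228414, 0.035211×(-3.346389)=-0.117831, 0.091549×(-2.390878)=-0.218883, 0.049296×(-3.009917)=-0.148376, 0.098592×(-2.316770)=-0.228414, 0.464789×(-0.766172)=-0.356108, 0.06338×(-2.758602)=-0.174841, 0.021127×(-3.857215)=-0.081490, 0.06338×(-2.758602)=-0.174841, 0.014085×(-4.262680)=-0.060038.
Sum = -1.789236, so H' = 1.7892.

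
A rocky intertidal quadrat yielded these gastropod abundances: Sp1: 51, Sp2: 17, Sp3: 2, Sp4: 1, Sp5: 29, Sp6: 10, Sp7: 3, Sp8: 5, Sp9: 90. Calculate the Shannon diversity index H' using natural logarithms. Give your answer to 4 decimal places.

Total N = 51+17+2+1+29+10+3+5+90 = 208, so the proportions are 0.245192, 0.081731, 0.009615, 0.004808, 0.139423, 0.048077, 0.014423, 0.024038, 0.432692 (working shown to 6 dp, full precision carried).
Each pᵢ ln pᵢ term: 0.245192×(-1.405712)=-0.344670, 0.081731×(-2.504325)=-0.204680, 0.009615×(-4.644391)=-0.044658, 0.004808×(-5.337538)=-0.025661, 0.139423×(-1.970242)=-0.274697, 0.048077×(-3.034953)=-0.145911, 0.014423×(-4.238926)=-0.061138, 0.024038×(-3.728100)=-0.089618, 0.432692×(-0.837728)=-0.362479.
Sum = -1.553512, so H' = 1.5535.

1.5535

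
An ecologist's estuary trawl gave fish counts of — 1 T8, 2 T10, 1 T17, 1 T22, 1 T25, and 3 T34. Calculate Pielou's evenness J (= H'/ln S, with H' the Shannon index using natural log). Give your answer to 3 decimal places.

0.936

Total N = 1+2+1+1+1+3 = 9, so the proportions are 0.11111, 0.22222, 0.11111, 0.11111, 0.11111, 0.33333 (working shown to 5 dp, full precision carried).
H' = −Σ pᵢ ln pᵢ = −((-0.24414) + (-0.33424) + (-0.24414) + (-0.24414) + (-0.24414) + (-0.36620)) = 1.67699.
With S = 6 species, ln S = 1.79176, so J = 1.67699/1.79176 = 0.93594, i.e. 0.936 to 3 decimal places.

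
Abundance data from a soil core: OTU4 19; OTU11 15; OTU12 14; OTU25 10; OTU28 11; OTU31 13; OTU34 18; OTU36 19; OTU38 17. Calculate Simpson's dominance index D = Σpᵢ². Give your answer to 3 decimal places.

Total N = 19+15+14+10+11+13+18+19+17 = 136, so the proportions are 0.13971, 0.11029, 0.10294, 0.07353, 0.08088, 0.09559, 0.13235, 0.13971, 0.125 (working shown to 5 dp, full precision carried).
D = 0.13971² + 0.11029² + 0.10294² + 0.07353² + 0.08088² + 0.09559² + 0.13235² + 0.13971² + 0.125² = 0.01952 + 0.01216 + 0.01060 + 0.00541 + 0.00654 + 0.00914 + 0.01752 + 0.01952 + 0.01562 = 0.11603.
To 3 decimal places, D = 0.116.

0.116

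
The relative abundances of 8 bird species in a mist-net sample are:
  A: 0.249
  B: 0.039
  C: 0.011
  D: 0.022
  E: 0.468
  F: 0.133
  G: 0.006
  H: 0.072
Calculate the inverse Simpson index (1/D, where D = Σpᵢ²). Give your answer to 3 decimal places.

D = 0.249² + 0.039² + 0.011² + 0.022² + 0.468² + 0.133² + 0.006² + 0.072² = 0.0620010 + 0.0015210 + 0.0001210 + 0.0004840 + 0.2190240 + 0.0176890 + 0.0000360 + 0.0051840 = 0.3060600 (working shown to 7 dp, full precision carried).
So 1/D = 3.26733, i.e. 3.267 to 3 decimal places.

3.267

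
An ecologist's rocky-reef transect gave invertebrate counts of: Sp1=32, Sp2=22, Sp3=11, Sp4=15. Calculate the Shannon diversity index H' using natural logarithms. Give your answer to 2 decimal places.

Total N = 32+22+11+15 = 80, so the proportions are 0.4, 0.275, 0.1375, 0.1875 (working shown to 4 dp, full precision carried).
Each pᵢ ln pᵢ term: 0.4×(-0.9163)=-0.3665, 0.275×(-1.2910)=-0.3550, 0.1375×(-1.9841)=-0.2728, 0.1875×(-1.6740)=-0.3139.
Sum = -1.3082, so H' = 1.31.

1.31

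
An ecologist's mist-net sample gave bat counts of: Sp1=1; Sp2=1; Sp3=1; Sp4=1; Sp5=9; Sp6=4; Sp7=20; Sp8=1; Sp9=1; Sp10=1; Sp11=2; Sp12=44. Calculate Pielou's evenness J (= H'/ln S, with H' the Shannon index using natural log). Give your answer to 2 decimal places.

0.61

Total N = 1+1+1+1+9+4+20+1+1+1+2+44 = 86, so the proportions are 0.0116, 0.0116, 0.0116, 0.0116, 0.1047, 0.0465, 0.2326, 0.0116, 0.0116, 0.0116, 0.0233, 0.5116 (working shown to 4 dp, full precision carried).
H' = −Σ pᵢ ln pᵢ = −((-0.0518) + (-0.0518) + (-0.0518) + (-0.0518) + (-0.2362) + (-0.1427) + (-0.3392) + (-0.0518) + (-0.0518) + (-0.0518) + (-0.0875) + (-0.3429)) = 1.5110.
With S = 12 species, ln S = 2.4849, so J = 1.5110/2.4849 = 0.6081, i.e. 0.61 to 2 decimal places.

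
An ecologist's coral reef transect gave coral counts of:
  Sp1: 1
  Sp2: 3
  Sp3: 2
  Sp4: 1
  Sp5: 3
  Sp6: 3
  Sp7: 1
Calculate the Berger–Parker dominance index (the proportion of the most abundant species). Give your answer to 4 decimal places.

0.2143

Total N = 1+3+2+1+3+3+1 = 14, so the proportions are 0.071429, 0.214286, 0.142857, 0.071429, 0.214286, 0.214286, 0.071429 (working shown to 6 dp, full precision carried).
The largest proportion is 0.214286, i.e. d = 0.2143 to 4 decimal places.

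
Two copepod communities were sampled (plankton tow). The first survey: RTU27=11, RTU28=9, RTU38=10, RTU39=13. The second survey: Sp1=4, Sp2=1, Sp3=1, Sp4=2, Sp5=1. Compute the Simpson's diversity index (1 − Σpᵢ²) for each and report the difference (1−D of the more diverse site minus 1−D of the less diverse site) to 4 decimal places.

The first survey: N=43, proportions 0.255814, 0.2093023, 0.2325581, 0.3023256, giving 1−D = 0.7452677 (working shown to 7 dp, full precision carried).
The second survey: N=9, proportions 0.4444444, 0.1111111, 0.1111111, 0.2222222, 0.1111111, giving 1−D = 0.7160494.
Difference = |0.7452677 − 0.7160494| = 0.0292183, i.e. 0.0292 to 4 decimal places.

0.0292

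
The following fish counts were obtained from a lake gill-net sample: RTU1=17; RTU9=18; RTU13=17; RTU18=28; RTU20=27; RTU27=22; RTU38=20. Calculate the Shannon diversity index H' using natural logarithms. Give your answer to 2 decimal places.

1.93

Total N = 17+18+17+28+27+22+20 = 149, so the proportions are 0.1141, 0.1208, 0.1141, 0.1879, 0.1812, 0.1477, 0.1342 (working shown to 4 dp, full precision carried).
Each pᵢ ln pᵢ term: 0.1141×(-2.1707)=-0.2477, 0.1208×(-2.1136)=-0.2553, 0.1141×(-2.1707)=-0.2477, 0.1879×(-1.6717)=-0.3142, 0.1812×(-1.7081)=-0.3095, 0.1477×(-1.9129)=-0.2824, 0.1342×(-2.0082)=-0.2696.
Sum = -1.9263, so H' = 1.93.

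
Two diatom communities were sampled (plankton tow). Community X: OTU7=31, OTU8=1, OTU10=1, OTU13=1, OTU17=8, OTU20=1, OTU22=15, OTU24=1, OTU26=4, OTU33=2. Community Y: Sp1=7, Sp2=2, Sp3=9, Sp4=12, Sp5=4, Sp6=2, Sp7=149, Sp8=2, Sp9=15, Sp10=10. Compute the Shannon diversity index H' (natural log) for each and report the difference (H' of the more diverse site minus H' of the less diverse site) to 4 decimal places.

Community X: N=65, proportions 0.476923, 0.015385, 0.015385, 0.015385, 0.123077, 0.015385, 0.230769, 0.015385, 0.061538, 0.030769, giving H' = 1.549136 (working shown to 6 dp, full precision carried).
Community Y: N=212, proportions 0.033019, 0.009434, 0.042453, 0.056604, 0.018868, 0.009434, 0.70283, 0.009434, 0.070755, 0.04717, giving H' = 1.195483.
Difference = |1.549136 − 1.195483| = 0.353653, i.e. 0.3537 to 4 decimal places.

0.3537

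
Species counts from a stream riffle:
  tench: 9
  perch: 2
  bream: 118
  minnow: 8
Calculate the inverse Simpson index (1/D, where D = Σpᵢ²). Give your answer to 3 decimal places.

1.334

Total N = 9+2+118+8 = 137, so the proportions are 0.065693, 0.014599, 0.861314, 0.058394 (working shown to 6 dp, full precision carried).
D = 0.065693² + 0.014599² + 0.861314² + 0.058394² = 0.004316 + 0.000213 + 0.741862 + 0.003410 = 0.749800.
So 1/D = 1.33369, i.e. 1.334 to 3 decimal places.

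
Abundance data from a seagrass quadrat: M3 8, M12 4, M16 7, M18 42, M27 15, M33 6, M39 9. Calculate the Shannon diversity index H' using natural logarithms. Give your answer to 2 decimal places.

Total N = 8+4+7+42+15+6+9 = 91, so the proportions are 0.0879, 0.044, 0.0769, 0.4615, 0.1648, 0.0659, 0.0989 (working shown to 4 dp, full precision carried).
Each pᵢ ln pᵢ term: 0.0879×(-2.4314)=-0.2138, 0.044×(-3.1246)=-0.1373, 0.0769×(-2.5649)=-0.1973, 0.4615×(-0.7732)=-0.3569, 0.1648×(-1.8028)=-0.2972, 0.0659×(-2.7191)=-0.1793, 0.0989×(-2.3136)=-0.2288.
Sum = -1.6105, so H' = 1.61.

1.61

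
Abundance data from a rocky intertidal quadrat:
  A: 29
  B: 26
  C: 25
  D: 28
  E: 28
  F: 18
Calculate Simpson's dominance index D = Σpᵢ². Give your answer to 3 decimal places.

Total N = 29+26+25+28+28+18 = 154, so the proportions are 0.18831, 0.16883, 0.16234, 0.18182, 0.18182, 0.11688 (working shown to 5 dp, full precision carried).
D = 0.18831² + 0.16883² + 0.16234² + 0.18182² + 0.18182² + 0.11688² = 0.03546 + 0.02850 + 0.02635 + 0.03306 + 0.03306 + 0.01366 = 0.17010.
To 3 decimal places, D = 0.170.

0.170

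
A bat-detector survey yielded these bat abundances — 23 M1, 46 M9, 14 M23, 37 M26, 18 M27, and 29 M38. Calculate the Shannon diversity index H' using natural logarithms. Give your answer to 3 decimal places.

1.714

Total N = 23+46+14+37+18+29 = 167, so the proportions are 0.13772, 0.27545, 0.08383, 0.22156, 0.10778, 0.17365 (working shown to 5 dp, full precision carried).
Each pᵢ ln pᵢ term: 0.13772×(-1.98250)=-0.27304, 0.27545×(-1.28935)=-0.35515, 0.08383×(-2.47894)=-0.20782, 0.22156×(-1.50708)=-0.33390, 0.10778×(-2.22762)=-0.24010, 0.17365×(-1.75070)=-0.30401.
Sum = -1.71402, so H' = 1.714.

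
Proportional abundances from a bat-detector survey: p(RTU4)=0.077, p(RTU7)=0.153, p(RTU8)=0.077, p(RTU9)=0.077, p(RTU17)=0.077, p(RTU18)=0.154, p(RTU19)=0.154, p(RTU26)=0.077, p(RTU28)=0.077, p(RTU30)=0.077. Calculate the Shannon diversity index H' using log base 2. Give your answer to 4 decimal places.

Each pᵢ log₂ pᵢ term (working shown to 6 dp, full precision carried): 0.077×(-3.698998)=-0.284823, 0.153×(-2.708396)=-0.414385, 0.077×(-3.698998)=-0.284823, 0.077×(-3.698998)=-0.284823, 0.077×(-3.698998)=-0.284823, 0.154×(-2.698998)=-0.415646, 0.154×(-2.698998)=-0.415646, 0.077×(-3.698998)=-0.284823, 0.077×(-3.698998)=-0.284823, 0.077×(-3.698998)=-0.284823.
Sum = -3.239436, so H' = 3.2394.

3.2394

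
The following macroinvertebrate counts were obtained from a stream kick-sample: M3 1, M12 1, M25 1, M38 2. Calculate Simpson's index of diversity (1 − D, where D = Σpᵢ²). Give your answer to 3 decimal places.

0.720

Total N = 1+1+1+2 = 5, so the proportions are 0.2, 0.2, 0.2, 0.4 (working shown to 5 dp, full precision carried).
D = 0.2² + 0.2² + 0.2² + 0.4² = 0.04000 + 0.04000 + 0.04000 + 0.16000 = 0.28000.
So 1 − D = 0.72000, i.e. 0.720 to 3 decimal places.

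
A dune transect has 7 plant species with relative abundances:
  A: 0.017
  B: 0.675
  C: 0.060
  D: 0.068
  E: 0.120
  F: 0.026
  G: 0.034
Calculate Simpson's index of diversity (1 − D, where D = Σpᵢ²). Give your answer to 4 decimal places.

D = 0.017² + 0.675² + 0.06² + 0.068² + 0.12² + 0.026² + 0.034² = 0.000289 + 0.455625 + 0.003600 + 0.004624 + 0.014400 + 0.000676 + 0.001156 = 0.480370 (working shown to 6 dp, full precision carried).
So 1 − D = 0.519630, i.e. 0.5196 to 4 decimal places.

0.5196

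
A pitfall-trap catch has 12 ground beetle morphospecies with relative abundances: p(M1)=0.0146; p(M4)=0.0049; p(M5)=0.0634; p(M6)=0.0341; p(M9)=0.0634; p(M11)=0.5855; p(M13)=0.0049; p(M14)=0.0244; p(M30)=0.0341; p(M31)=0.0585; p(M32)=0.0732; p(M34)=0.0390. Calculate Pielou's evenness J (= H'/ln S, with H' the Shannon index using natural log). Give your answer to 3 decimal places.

0.637

H' = −Σ pᵢ ln pᵢ = −((-0.06171) + (-0.02606) + (-0.17488) + (-0.11521) + (-0.17488) + (-0.31341) + (-0.02606) + (-0.09060) + (-0.11521) + (-0.16607) + (-0.19139) + (-0.12652)) = 1.58198 (working shown to 5 dp, full precision carried).
With S = 12 species, ln S = 2.48491, so J = 1.58198/2.48491 = 0.63664, i.e. 0.637 to 3 decimal places.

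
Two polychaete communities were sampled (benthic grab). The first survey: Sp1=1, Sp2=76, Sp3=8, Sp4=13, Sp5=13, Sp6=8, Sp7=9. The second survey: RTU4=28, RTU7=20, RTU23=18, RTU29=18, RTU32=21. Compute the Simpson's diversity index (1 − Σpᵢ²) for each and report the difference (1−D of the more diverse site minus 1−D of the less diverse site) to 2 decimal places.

The first survey: N=128, proportions 0.0078, 0.5938, 0.0625, 0.1016, 0.1016, 0.0625, 0.0703, giving 1−D = 0.6140 (working shown to 4 dp, full precision carried).
The second survey: N=105, proportions 0.2667, 0.1905, 0.1714, 0.1714, 0.2, giving 1−D = 0.7938.
Difference = |0.6140 − 0.7938| = 0.1798, i.e. 0.18 to 2 decimal places.

0.18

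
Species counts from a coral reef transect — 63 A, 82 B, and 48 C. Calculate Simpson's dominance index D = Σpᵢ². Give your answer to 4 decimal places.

0.3489

Total N = 63+82+48 = 193, so the proportions are 0.326425, 0.42487, 0.248705 (working shown to 6 dp, full precision carried).
D = 0.326425² + 0.42487² + 0.248705² = 0.106553 + 0.180515 + 0.061854 = 0.348922.
To 4 decimal places, D = 0.3489.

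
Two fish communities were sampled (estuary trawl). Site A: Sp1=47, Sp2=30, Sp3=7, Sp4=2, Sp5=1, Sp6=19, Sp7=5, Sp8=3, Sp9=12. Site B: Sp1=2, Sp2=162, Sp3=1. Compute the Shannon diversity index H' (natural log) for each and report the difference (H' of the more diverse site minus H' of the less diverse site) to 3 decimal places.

1.598

Site A: N=126, proportions 0.37302, 0.2381, 0.05556, 0.01587, 0.00794, 0.15079, 0.03968, 0.02381, 0.09524, giving H' = 1.70051 (working shown to 5 dp, full precision carried).
Site B: N=165, proportions 0.01212, 0.98182, 0.00606, giving H' = 0.10245.
Difference = |1.70051 − 0.10245| = 1.59806, i.e. 1.598 to 3 decimal places.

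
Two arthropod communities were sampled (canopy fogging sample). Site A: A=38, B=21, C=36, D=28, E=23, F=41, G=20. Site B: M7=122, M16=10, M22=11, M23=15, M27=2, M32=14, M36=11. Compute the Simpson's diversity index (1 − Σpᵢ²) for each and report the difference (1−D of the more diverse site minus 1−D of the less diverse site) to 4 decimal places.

Site A: N=207, proportions 0.183575, 0.101449, 0.173913, 0.135266, 0.111111, 0.198068, 0.096618, giving 1−D = 0.846554 (working shown to 6 dp, full precision carried).
Site B: N=185, proportions 0.659459, 0.054054, 0.059459, 0.081081, 0.010811, 0.075676, 0.059459, giving 1−D = 0.542703.
Difference = |0.846554 − 0.542703| = 0.303851, i.e. 0.3039 to 4 decimal places.

0.3039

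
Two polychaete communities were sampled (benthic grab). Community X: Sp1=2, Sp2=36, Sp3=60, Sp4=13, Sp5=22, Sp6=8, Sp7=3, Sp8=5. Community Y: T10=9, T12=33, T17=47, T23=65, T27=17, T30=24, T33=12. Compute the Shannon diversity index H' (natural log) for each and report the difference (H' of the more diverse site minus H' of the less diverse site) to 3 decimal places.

Community X: N=149, proportions 0.01342, 0.24161, 0.40268, 0.08725, 0.14765, 0.05369, 0.02013, 0.03356, giving H' = 1.61214 (working shown to 5 dp, full precision carried).
Community Y: N=207, proportions 0.04348, 0.15942, 0.22705, 0.31401, 0.08213, 0.11594, 0.05797, giving H' = 1.74959.
Difference = |1.61214 − 1.74959| = 0.13745, i.e. 0.137 to 3 decimal places.

0.137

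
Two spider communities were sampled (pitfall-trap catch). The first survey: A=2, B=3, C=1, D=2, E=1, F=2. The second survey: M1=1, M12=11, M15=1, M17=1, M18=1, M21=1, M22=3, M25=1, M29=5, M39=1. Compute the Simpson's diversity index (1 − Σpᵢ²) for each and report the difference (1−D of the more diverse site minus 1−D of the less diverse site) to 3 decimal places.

0.050

The first survey: N=11, proportions 0.18182, 0.27273, 0.09091, 0.18182, 0.09091, 0.18182, giving 1−D = 0.80992 (working shown to 5 dp, full precision carried).
The second survey: N=26, proportions 0.03846, 0.42308, 0.03846, 0.03846, 0.03846, 0.03846, 0.11538, 0.03846, 0.19231, 0.03846, giving 1−D = 0.76036.
Difference = |0.80992 − 0.76036| = 0.04956, i.e. 0.050 to 3 decimal places.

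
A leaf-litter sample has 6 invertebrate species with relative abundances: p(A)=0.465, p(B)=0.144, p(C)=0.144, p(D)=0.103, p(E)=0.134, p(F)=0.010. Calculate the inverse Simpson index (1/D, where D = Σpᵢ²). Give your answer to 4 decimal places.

3.4921

D = 0.465² + 0.144² + 0.144² + 0.103² + 0.134² + 0.01² = 0.21622500 + 0.02073600 + 0.02073600 + 0.01060900 + 0.01795600 + 0.00010000 = 0.28636200 (working shown to 8 dp, full precision carried).
So 1/D = 3.492083, i.e. 3.4921 to 4 decimal places.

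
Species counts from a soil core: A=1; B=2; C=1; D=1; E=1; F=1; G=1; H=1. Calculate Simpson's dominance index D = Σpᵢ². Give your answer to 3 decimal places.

0.136

Total N = 1+2+1+1+1+1+1+1 = 9, so the proportions are 0.11111, 0.22222, 0.11111, 0.11111, 0.11111, 0.11111, 0.11111, 0.11111 (working shown to 5 dp, full precision carried).
D = 0.11111² + 0.22222² + 0.11111² + 0.11111² + 0.11111² + 0.11111² + 0.11111² + 0.11111² = 0.01235 + 0.04938 + 0.01235 + 0.01235 + 0.01235 + 0.01235 + 0.01235 + 0.01235 = 0.13580.
To 3 decimal places, D = 0.136.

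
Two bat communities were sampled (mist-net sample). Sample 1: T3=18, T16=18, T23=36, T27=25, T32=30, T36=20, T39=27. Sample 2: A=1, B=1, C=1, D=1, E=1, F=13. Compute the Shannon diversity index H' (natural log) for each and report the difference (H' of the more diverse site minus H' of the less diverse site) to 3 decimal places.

0.877

Sample 1: N=174, proportions 0.103448, 0.103448, 0.206897, 0.143678, 0.172414, 0.114943, 0.155172, giving H' = 1.914974 (working shown to 6 dp, full precision carried).
Sample 2: N=18, proportions 0.055556, 0.055556, 0.055556, 0.055556, 0.055556, 0.722222, giving H' = 1.037908.
Difference = |1.914974 − 1.037908| = 0.877066, i.e. 0.877 to 3 decimal places.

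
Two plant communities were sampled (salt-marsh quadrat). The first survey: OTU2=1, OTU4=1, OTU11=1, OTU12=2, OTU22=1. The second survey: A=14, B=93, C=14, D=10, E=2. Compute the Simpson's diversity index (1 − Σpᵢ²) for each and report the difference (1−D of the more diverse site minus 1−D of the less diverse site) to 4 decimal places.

The first survey: N=6, proportions 0.166667, 0.166667, 0.166667, 0.333333, 0.166667, giving 1−D = 0.777778 (working shown to 6 dp, full precision carried).
The second survey: N=133, proportions 0.105263, 0.699248, 0.105263, 0.075188, 0.015038, giving 1−D = 0.483012.
Difference = |0.777778 − 0.483012| = 0.294766, i.e. 0.2948 to 4 decimal places.

0.2948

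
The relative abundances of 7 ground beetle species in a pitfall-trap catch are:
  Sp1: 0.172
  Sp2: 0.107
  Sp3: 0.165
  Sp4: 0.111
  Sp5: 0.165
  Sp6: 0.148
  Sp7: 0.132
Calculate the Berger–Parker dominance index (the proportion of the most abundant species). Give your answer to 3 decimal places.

0.172

The largest proportion is 0.172, i.e. d = 0.172 to 3 decimal places.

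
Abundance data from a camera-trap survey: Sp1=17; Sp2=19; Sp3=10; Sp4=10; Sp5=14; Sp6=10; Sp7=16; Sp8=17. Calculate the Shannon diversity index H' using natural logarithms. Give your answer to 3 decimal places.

2.049

Total N = 17+19+10+10+14+10+16+17 = 113, so the proportions are 0.15044, 0.16814, 0.0885, 0.0885, 0.12389, 0.0885, 0.14159, 0.15044 (working shown to 5 dp, full precision carried).
Each pᵢ ln pᵢ term: 0.15044×(-1.89417)=-0.28496, 0.16814×(-1.78295)=-0.29979, 0.0885×(-2.42480)=-0.21458, 0.0885×(-2.42480)=-0.21458, 0.12389×(-2.08833)=-0.25873, 0.0885×(-2.42480)=-0.21458, 0.14159×(-1.95480)=-0.27679, 0.15044×(-1.89417)=-0.28496.
Sum = -2.04899, so H' = 2.049.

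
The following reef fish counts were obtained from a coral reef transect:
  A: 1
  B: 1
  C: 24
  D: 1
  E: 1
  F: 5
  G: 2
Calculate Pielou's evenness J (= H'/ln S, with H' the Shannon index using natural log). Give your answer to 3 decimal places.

0.569

Total N = 1+1+24+1+1+5+2 = 35, so the proportions are 0.02857, 0.02857, 0.68571, 0.02857, 0.02857, 0.14286, 0.05714 (working shown to 5 dp, full precision carried).
H' = −Σ pᵢ ln pᵢ = −((-0.10158) + (-0.10158) + (-0.25872) + (-0.10158) + (-0.10158) + (-0.27799) + (-0.16355)) = 1.10658.
With S = 7 species, ln S = 1.94591, so J = 1.10658/1.94591 = 0.56867, i.e. 0.569 to 3 decimal places.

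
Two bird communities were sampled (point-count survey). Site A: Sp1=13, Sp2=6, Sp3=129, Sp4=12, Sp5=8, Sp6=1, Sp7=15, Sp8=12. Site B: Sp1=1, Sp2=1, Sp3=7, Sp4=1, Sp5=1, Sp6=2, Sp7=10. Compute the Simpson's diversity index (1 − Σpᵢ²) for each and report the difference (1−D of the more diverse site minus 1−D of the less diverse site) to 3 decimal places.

Site A: N=196, proportions 0.06633, 0.03061, 0.65816, 0.06122, 0.04082, 0.0051, 0.07653, 0.06122, giving 1−D = 0.54644 (working shown to 5 dp, full precision carried).
Site B: N=23, proportions 0.04348, 0.04348, 0.30435, 0.04348, 0.04348, 0.08696, 0.43478, giving 1−D = 0.70321.
Difference = |0.54644 − 0.70321| = 0.15677, i.e. 0.157 to 3 decimal places.

0.157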